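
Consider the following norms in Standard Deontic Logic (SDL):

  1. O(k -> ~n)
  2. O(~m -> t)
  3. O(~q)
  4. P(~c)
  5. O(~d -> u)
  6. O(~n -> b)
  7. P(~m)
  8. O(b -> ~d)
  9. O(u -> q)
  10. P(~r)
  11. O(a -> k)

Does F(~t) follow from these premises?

No

Premise 2 is O(~m -> t), but O(~m) is not derivable from the premises (the permission P(~m) asserts only ~O(m), not O(~m)), so it does not yield O(t).
No other premise forces O(t). An ideal world satisfying every premise can still have ~t true, so F(~t) is not derivable.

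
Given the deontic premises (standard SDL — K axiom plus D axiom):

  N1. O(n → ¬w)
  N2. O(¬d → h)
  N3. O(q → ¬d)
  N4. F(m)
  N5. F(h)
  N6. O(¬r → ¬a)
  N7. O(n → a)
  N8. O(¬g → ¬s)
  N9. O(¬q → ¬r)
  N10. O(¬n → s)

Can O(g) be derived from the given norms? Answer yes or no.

F(h) at premise 5 means O(¬h).
The contrapositive of premise 2 (O(¬d → h)) is O(¬h → d), and O(¬h) is already established, so O(d).
Premise 3, O(q → ¬d), contraposes to O(d → ¬q); with O(d) we get O(¬q).
From O(¬q) and premise 9, O(¬q → ¬r), we obtain O(¬r).
With premise 6, O(¬r → ¬a), the K-axiom yields O(¬a).
Premise 7, O(n → a), contraposes to O(¬a → ¬n); with O(¬a) we get O(¬n).
Applying K to premise 10 (O(¬n → s)) and O(¬n) yields O(s).
The contrapositive of premise 8 (O(¬g → ¬s)) is O(s → g), and O(s) is already established, so O(g).
Premises 1, 4 do not contribute to this derivation.
So O(g) follows.

Yes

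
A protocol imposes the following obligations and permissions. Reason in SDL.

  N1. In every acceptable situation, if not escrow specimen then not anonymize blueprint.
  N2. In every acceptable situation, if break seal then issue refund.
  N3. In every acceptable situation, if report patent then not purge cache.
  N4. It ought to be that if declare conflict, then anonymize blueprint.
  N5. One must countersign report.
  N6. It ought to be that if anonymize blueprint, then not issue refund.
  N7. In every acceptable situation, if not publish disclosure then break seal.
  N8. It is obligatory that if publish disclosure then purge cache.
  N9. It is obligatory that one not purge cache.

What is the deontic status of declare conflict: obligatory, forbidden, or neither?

Forbidden

From premise 9 we have O(¬purge_cache).
The contrapositive of premise 8 (O(publish_disclosure → purge_cache)) is O(¬purge_cache → ¬publish_disclosure), and O(¬purge_cache) is already established, so O(¬publish_disclosure).
Applying K to premise 7 (O(¬publish_disclosure → break_seal)) and O(¬publish_disclosure) yields O(break_seal).
Premise 2 is O(break_seal → issue_refund); since O(break_seal), deontic closure gives O(issue_refund).
Premise 6, O(anonymize_blueprint → ¬issue_refund), contraposes to O(issue_refund → ¬anonymize_blueprint); with O(issue_refund) we get O(¬anonymize_blueprint).
The contrapositive of premise 4 (O(declare_conflict → anonymize_blueprint)) is O(¬anonymize_blueprint → ¬declare_conflict), and O(¬anonymize_blueprint) is already established, so O(¬declare_conflict).
Premises 1, 3, 5 do not contribute to this derivation.
Thus O(¬declare_conflict), which is F(declare_conflict): declare_conflict is forbidden.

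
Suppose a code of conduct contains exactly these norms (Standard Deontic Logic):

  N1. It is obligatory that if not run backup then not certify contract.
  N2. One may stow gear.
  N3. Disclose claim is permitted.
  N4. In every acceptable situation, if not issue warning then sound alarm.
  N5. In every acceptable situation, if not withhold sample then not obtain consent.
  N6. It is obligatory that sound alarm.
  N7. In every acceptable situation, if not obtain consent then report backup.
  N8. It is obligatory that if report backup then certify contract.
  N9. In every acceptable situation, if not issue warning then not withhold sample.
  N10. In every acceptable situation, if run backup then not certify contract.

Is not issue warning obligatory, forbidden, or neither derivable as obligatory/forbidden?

Premises 1 and 10 are O(¬run_backup → ¬certify_contract) and O(run_backup → ¬certify_contract); every ideal world satisfies ¬run_backup or run_backup, so in either case ¬certify_contract holds — hence O(¬certify_contract).
Premise 8 is O(report_backup → certify_contract); contrapositively O(¬certify_contract → ¬report_backup). Since O(¬certify_contract) holds, K gives O(¬report_backup).
Premise 7 is O(¬obtain_consent → report_backup); contrapositively O(¬report_backup → obtain_consent). Since O(¬report_backup) holds, K gives O(obtain_consent).
The contrapositive of premise 5 (O(¬withhold_sample → ¬obtain_consent)) is O(obtain_consent → withhold_sample), and O(obtain_consent) is already established, so O(withhold_sample).
The contrapositive of premise 9 (O(¬issue_warning → ¬withhold_sample)) is O(withhold_sample → issue_warning), and O(withhold_sample) is already established, so O(issue_warning).
Premises 2, 3, 4, 6 do not contribute to this derivation.
Thus O(issue_warning), which is F(¬issue_warning): ¬issue_warning is forbidden.

Forbidden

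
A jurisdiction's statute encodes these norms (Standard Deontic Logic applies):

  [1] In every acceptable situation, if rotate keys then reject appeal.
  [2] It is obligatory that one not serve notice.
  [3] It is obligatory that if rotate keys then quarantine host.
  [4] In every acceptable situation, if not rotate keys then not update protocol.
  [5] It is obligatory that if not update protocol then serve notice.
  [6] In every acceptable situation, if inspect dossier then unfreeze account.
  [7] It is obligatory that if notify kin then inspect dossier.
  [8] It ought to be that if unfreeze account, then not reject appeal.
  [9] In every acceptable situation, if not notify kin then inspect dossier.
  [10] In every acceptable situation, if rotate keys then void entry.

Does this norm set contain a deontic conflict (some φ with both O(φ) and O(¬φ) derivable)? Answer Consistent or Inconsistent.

Inconsistent

By case analysis on notify_kin: premise 7 gives O(notify_kin → inspect_dossier) and premise 9 gives O(¬notify_kin → inspect_dossier), so O(inspect_dossier) either way.
With premise 6, O(inspect_dossier → unfreeze_account), the K-axiom yields O(unfreeze_account).
Premise 8 is O(unfreeze_account → ¬reject_appeal); since O(unfreeze_account), deontic closure gives O(¬reject_appeal).
Premise 1, O(rotate_keys → reject_appeal), contraposes to O(¬reject_appeal → ¬rotate_keys); with O(¬reject_appeal) we get O(¬rotate_keys).
With premise 4, O(¬rotate_keys → ¬update_protocol), the K-axiom yields O(¬update_protocol).
From O(¬update_protocol) and premise 5, O(¬update_protocol → serve_notice), we obtain O(serve_notice).
However, premise 2 gives O(¬serve_notice).
We now have both O(serve_notice) and O(¬serve_notice) — serve_notice is simultaneously obligatory and forbidden, violating the D-axiom.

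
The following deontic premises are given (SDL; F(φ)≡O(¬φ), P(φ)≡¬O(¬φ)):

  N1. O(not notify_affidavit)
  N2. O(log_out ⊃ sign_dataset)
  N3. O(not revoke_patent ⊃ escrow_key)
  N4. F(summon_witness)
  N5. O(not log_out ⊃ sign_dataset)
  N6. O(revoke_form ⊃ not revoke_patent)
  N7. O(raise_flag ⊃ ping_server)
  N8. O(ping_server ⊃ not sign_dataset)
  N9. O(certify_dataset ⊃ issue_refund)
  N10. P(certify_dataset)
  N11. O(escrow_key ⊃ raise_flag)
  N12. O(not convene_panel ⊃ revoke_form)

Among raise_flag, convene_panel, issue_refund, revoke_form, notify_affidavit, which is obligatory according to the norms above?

convene_panel

By case analysis on not log_out: premise 5 gives O(not log_out ⊃ sign_dataset) and premise 2 gives O(log_out ⊃ sign_dataset), so O(sign_dataset) either way.
Premise 8 is O(ping_server ⊃ not sign_dataset); contrapositively O(sign_dataset ⊃ not ping_server). Since O(sign_dataset) holds, K gives O(not ping_server).
Premise 7, O(raise_flag ⊃ ping_server), contraposes to O(not ping_server ⊃ not raise_flag); with O(not ping_server) we get O(not raise_flag).
Premise 11 is O(escrow_key ⊃ raise_flag); contrapositively O(not raise_flag ⊃ not escrow_key). Since O(not raise_flag) holds, K gives O(not escrow_key).
Premise 3, O(not revoke_patent ⊃ escrow_key), contraposes to O(not escrow_key ⊃ revoke_patent); with O(not escrow_key) we get O(revoke_patent).
Premise 6 is O(revoke_form ⊃ not revoke_patent); contrapositively O(revoke_patent ⊃ not revoke_form). Since O(revoke_patent) holds, K gives O(not revoke_form).
Premise 12 is O(not convene_panel ⊃ revoke_form); contrapositively O(not revoke_form ⊃ convene_panel). Since O(not revoke_form) holds, K gives O(convene_panel).
So O(convene_panel) holds — convene_panel is obligatory. None of the other listed options is made obligatory by any chain of premises.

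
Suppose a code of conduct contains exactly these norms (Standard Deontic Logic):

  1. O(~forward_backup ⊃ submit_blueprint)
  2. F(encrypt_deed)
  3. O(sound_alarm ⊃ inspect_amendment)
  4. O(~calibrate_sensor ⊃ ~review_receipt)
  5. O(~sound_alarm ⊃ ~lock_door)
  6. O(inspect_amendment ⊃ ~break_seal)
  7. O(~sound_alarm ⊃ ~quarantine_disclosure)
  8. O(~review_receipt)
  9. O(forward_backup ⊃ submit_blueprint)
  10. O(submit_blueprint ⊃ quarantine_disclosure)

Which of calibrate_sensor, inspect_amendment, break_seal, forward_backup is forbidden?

break_seal

Premises 9 and 1 are O(forward_backup ⊃ submit_blueprint) and O(~forward_backup ⊃ submit_blueprint); every ideal world satisfies forward_backup or ~forward_backup, so in either case submit_blueprint holds — hence O(submit_blueprint).
Premise 10 is O(submit_blueprint ⊃ quarantine_disclosure); since O(submit_blueprint), deontic closure gives O(quarantine_disclosure).
The contrapositive of premise 7 (O(~sound_alarm ⊃ ~quarantine_disclosure)) is O(quarantine_disclosure ⊃ sound_alarm), and O(quarantine_disclosure) is already established, so O(sound_alarm).
Applying K to premise 3 (O(sound_alarm ⊃ inspect_amendment)) and O(sound_alarm) yields O(inspect_amendment).
From O(inspect_amendment) and premise 6, O(inspect_amendment ⊃ ~break_seal), we obtain O(~break_seal).
So O(~break_seal) holds, i.e. break_seal is forbidden. None of the other listed options is forbidden under the premises.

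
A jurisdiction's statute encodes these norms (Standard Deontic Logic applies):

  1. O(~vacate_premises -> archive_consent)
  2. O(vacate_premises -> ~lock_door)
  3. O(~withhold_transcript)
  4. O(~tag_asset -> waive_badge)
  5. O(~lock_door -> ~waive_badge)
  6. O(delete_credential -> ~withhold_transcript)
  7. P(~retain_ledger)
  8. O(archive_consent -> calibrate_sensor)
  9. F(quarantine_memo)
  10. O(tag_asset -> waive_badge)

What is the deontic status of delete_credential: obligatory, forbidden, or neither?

Premise 6 is O(delete_credential -> ~withhold_transcript); even if O(~withhold_transcript) held, inferring O(delete_credential) would be affirming the consequent — invalid.
No premise or chain of K-axiom applications forces O(delete_credential), and none forces O(~delete_credential). So delete_credential is neither obligatory nor forbidden under these norms.

Neither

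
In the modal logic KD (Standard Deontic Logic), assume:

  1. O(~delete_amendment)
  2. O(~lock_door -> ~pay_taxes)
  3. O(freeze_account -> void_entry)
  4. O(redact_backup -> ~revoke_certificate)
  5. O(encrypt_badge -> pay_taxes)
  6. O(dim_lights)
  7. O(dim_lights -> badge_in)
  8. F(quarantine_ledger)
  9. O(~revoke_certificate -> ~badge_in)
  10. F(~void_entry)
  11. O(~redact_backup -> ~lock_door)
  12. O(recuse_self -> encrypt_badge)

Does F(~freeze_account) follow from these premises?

Premise 3 is O(freeze_account -> void_entry); even if O(void_entry) held, inferring O(freeze_account) would be affirming the consequent — invalid.
No other premise forces O(freeze_account). An ideal world satisfying every premise can still have ~freeze_account true, so F(~freeze_account) is not derivable.

No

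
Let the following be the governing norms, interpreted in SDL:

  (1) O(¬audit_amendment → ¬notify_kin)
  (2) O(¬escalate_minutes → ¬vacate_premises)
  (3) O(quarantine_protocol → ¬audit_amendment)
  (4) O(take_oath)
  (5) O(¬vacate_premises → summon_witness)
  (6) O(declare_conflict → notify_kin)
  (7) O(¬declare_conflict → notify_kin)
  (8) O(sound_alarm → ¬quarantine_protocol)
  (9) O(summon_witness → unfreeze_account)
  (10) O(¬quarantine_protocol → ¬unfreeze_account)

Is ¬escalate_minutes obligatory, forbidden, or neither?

Forbidden

Premises 7 and 6 are O(¬declare_conflict → notify_kin) and O(declare_conflict → notify_kin); every ideal world satisfies ¬declare_conflict or declare_conflict, so in either case notify_kin holds — hence O(notify_kin).
Premise 1 is O(¬audit_amendment → ¬notify_kin); contrapositively O(notify_kin → audit_amendment). Since O(notify_kin) holds, K gives O(audit_amendment).
Premise 3 is O(quarantine_protocol → ¬audit_amendment); contrapositively O(audit_amendment → ¬quarantine_protocol). Since O(audit_amendment) holds, K gives O(¬quarantine_protocol).
Premise 10 is O(¬quarantine_protocol → ¬unfreeze_account); since O(¬quarantine_protocol), deontic closure gives O(¬unfreeze_account).
Premise 9, O(summon_witness → unfreeze_account), contraposes to O(¬unfreeze_account → ¬summon_witness); with O(¬unfreeze_account) we get O(¬summon_witness).
The contrapositive of premise 5 (O(¬vacate_premises → summon_witness)) is O(¬summon_witness → vacate_premises), and O(¬summon_witness) is already established, so O(vacate_premises).
Premise 2 is O(¬escalate_minutes → ¬vacate_premises); contrapositively O(vacate_premises → escalate_minutes). Since O(vacate_premises) holds, K gives O(escalate_minutes).
Premises 4, 8 do not contribute to this derivation.
Thus O(escalate_minutes), which is F(¬escalate_minutes): ¬escalate_minutes is forbidden.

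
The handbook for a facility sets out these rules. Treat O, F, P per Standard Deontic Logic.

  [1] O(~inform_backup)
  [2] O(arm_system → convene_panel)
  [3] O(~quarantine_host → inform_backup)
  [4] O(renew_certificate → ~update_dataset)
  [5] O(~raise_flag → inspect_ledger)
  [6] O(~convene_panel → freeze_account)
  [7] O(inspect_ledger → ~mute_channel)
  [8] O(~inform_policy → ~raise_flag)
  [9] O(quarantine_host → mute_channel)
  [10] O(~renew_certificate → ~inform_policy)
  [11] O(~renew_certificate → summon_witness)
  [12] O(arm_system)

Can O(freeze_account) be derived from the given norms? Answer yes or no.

No

Premise 6 is O(~convene_panel → freeze_account), but O(~convene_panel) is not derivable from the premises, so it does not yield O(freeze_account).
No other premise forces O(freeze_account). An ideal world satisfying every premise can still have freeze_account false, so O(freeze_account) is not derivable.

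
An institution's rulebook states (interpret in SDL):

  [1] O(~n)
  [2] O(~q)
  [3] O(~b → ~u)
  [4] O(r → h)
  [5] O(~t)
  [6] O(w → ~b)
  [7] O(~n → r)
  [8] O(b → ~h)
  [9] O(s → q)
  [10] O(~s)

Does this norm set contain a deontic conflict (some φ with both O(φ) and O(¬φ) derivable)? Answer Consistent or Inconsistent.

Consistent

Premise 9 is O(s → q), but O(s) is not derivable from the premises, so it does not yield O(q).
So O(q) is not derivable, and the apparent clash with O(~q) does not arise.
A world satisfying every obligation exists (e.g. b=false, h=true, n=false, q=false, r=true, s=false, t=false, u=false, w=false); no atom is both obligatory and forbidden, so the set is consistent.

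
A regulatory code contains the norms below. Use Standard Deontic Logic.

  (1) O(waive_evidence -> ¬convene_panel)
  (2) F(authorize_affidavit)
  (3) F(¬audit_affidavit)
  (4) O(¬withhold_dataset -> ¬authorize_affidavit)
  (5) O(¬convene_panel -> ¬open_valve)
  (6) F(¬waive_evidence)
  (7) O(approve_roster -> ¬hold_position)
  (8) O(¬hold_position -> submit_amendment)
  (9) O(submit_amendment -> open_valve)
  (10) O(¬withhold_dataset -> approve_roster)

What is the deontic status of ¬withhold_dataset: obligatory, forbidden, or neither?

Forbidden

Premise 6, F(¬waive_evidence), is equivalent to O(waive_evidence).
With premise 1, O(waive_evidence -> ¬convene_panel), the K-axiom yields O(¬convene_panel).
Premise 5 is O(¬convene_panel -> ¬open_valve); since O(¬convene_panel), deontic closure gives O(¬open_valve).
The contrapositive of premise 9 (O(submit_amendment -> open_valve)) is O(¬open_valve -> ¬submit_amendment), and O(¬open_valve) is already established, so O(¬submit_amendment).
The contrapositive of premise 8 (O(¬hold_position -> submit_amendment)) is O(¬submit_amendment -> hold_position), and O(¬submit_amendment) is already established, so O(hold_position).
The contrapositive of premise 7 (O(approve_roster -> ¬hold_position)) is O(hold_position -> ¬approve_roster), and O(hold_position) is already established, so O(¬approve_roster).
Premise 10, O(¬withhold_dataset -> approve_roster), contraposes to O(¬approve_roster -> withhold_dataset); with O(¬approve_roster) we get O(withhold_dataset).
Premises 2, 3, 4 do not contribute to this derivation.
Thus O(withhold_dataset), which is F(¬withhold_dataset): ¬withhold_dataset is forbidden.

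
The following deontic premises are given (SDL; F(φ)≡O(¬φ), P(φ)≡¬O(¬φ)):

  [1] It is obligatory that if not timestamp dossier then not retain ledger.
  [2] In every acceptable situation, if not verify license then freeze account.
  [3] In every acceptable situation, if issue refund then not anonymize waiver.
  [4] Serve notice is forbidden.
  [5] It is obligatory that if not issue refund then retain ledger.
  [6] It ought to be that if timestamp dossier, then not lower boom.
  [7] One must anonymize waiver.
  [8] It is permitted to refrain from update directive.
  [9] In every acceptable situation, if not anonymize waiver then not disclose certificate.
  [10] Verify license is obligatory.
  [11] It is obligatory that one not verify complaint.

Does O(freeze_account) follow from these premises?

No

Premise 2 is O(¬verify_license → freeze_account), but O(¬verify_license) is not derivable from the premises, so it does not yield O(freeze_account).
No other premise forces O(freeze_account). An ideal world satisfying every premise can still have freeze_account false, so O(freeze_account) is not derivable.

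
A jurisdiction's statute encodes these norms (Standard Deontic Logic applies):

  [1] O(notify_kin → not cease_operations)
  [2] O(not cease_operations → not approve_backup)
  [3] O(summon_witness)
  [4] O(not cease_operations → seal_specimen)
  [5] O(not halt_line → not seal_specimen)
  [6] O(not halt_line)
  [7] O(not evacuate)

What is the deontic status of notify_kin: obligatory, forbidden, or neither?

Forbidden

Premise 6 gives O(not halt_line).
Applying K to premise 5 (O(not halt_line → not seal_specimen)) and O(not halt_line) yields O(not seal_specimen).
The contrapositive of premise 4 (O(not cease_operations → seal_specimen)) is O(not seal_specimen → cease_operations), and O(not seal_specimen) is already established, so O(cease_operations).
Premise 1 is O(notify_kin → not cease_operations); contrapositively O(cease_operations → not notify_kin). Since O(cease_operations) holds, K gives O(not notify_kin).
Premises 2, 3, 7 do not contribute to this derivation.
Thus O(not notify_kin), which is F(notify_kin): notify_kin is forbidden.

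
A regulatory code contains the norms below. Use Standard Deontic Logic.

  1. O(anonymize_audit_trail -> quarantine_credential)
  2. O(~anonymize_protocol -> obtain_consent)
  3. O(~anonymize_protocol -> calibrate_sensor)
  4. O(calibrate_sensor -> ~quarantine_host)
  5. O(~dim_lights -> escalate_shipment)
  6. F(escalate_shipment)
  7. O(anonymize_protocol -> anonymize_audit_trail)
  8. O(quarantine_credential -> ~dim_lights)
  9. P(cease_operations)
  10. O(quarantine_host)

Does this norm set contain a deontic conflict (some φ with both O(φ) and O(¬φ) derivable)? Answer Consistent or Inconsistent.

Premise 10 gives O(quarantine_host).
Premise 4, O(calibrate_sensor -> ~quarantine_host), contraposes to O(quarantine_host -> ~calibrate_sensor); with O(quarantine_host) we get O(~calibrate_sensor).
The contrapositive of premise 3 (O(~anonymize_protocol -> calibrate_sensor)) is O(~calibrate_sensor -> anonymize_protocol), and O(~calibrate_sensor) is already established, so O(anonymize_protocol).
Premise 7 is O(anonymize_protocol -> anonymize_audit_trail); since O(anonymize_protocol), deontic closure gives O(anonymize_audit_trail).
Applying K to premise 1 (O(anonymize_audit_trail -> quarantine_credential)) and O(anonymize_audit_trail) yields O(quarantine_credential).
With premise 8, O(quarantine_credential -> ~dim_lights), the K-axiom yields O(~dim_lights).
Applying K to premise 5 (O(~dim_lights -> escalate_shipment)) and O(~dim_lights) yields O(escalate_shipment).
But premise 6, F(escalate_shipment), means O(~escalate_shipment).
We now have both O(escalate_shipment) and O(~escalate_shipment) — escalate_shipment is simultaneously obligatory and forbidden, violating the D-axiom.

Inconsistent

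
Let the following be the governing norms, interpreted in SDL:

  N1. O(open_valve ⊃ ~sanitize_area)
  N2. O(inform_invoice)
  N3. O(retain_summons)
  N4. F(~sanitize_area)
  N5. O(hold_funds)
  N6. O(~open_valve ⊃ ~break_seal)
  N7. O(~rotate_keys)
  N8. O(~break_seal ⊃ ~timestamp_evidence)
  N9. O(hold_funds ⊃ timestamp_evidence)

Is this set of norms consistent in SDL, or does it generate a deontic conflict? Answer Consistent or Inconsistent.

F(~sanitize_area) at premise 4 means O(sanitize_area).
Premise 1, O(open_valve ⊃ ~sanitize_area), contraposes to O(sanitize_area ⊃ ~open_valve); with O(sanitize_area) we get O(~open_valve).
From O(~open_valve) and premise 6, O(~open_valve ⊃ ~break_seal), we obtain O(~break_seal).
From O(~break_seal) and premise 8, O(~break_seal ⊃ ~timestamp_evidence), we obtain O(~timestamp_evidence).
Premise 9 is O(hold_funds ⊃ timestamp_evidence); contrapositively O(~timestamp_evidence ⊃ ~hold_funds). Since O(~timestamp_evidence) holds, K gives O(~hold_funds).
However, premise 5 gives O(hold_funds).
We now have both O(~hold_funds) and O(hold_funds) — hold_funds is simultaneously obligatory and forbidden, violating the D-axiom.

Inconsistent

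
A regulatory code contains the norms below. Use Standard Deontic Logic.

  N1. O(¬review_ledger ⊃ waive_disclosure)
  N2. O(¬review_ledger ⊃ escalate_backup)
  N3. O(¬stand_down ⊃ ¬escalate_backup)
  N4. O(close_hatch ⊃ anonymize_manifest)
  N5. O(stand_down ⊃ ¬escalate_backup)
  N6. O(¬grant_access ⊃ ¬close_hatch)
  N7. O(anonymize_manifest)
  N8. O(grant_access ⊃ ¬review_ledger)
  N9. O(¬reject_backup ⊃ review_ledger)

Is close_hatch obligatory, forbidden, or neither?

Forbidden

By case analysis on stand_down: premise 5 gives O(stand_down ⊃ ¬escalate_backup) and premise 3 gives O(¬stand_down ⊃ ¬escalate_backup), so O(¬escalate_backup) either way.
Premise 2 is O(¬review_ledger ⊃ escalate_backup); contrapositively O(¬escalate_backup ⊃ review_ledger). Since O(¬escalate_backup) holds, K gives O(review_ledger).
The contrapositive of premise 8 (O(grant_access ⊃ ¬review_ledger)) is O(review_ledger ⊃ ¬grant_access), and O(review_ledger) is already established, so O(¬grant_access).
Premise 6 is O(¬grant_access ⊃ ¬close_hatch); since O(¬grant_access), deontic closure gives O(¬close_hatch).
Premises 1, 4, 7, 9 do not contribute to this derivation.
Thus O(¬close_hatch), which is F(close_hatch): close_hatch is forbidden.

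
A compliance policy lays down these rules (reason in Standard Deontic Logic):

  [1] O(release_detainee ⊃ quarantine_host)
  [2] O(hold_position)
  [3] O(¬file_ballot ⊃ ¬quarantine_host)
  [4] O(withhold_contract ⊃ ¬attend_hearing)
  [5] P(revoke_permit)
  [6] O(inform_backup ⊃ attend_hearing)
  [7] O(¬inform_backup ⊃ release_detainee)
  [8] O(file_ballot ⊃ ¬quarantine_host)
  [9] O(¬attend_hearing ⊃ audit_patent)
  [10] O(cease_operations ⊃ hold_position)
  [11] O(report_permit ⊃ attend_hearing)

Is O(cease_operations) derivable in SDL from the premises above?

Premise 10 is O(cease_operations ⊃ hold_position); even if O(hold_position) held, inferring O(cease_operations) would be affirming the consequent — invalid.
No other premise forces O(cease_operations). An ideal world satisfying every premise can still have cease_operations false, so O(cease_operations) is not derivable.

No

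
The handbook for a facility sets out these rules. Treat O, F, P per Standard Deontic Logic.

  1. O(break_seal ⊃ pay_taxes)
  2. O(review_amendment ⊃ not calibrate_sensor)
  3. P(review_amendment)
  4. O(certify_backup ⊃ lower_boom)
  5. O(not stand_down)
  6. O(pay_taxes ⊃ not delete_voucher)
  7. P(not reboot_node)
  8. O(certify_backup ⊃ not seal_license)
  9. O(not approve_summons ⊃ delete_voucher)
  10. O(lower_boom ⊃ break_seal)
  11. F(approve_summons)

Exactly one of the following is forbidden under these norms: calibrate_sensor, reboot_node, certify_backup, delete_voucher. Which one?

certify_backup

Premise 11 is F(approve_summons), i.e. O(not approve_summons).
Premise 9 is O(not approve_summons ⊃ delete_voucher); since O(not approve_summons), deontic closure gives O(delete_voucher).
Premise 6, O(pay_taxes ⊃ not delete_voucher), contraposes to O(delete_voucher ⊃ not pay_taxes); with O(delete_voucher) we get O(not pay_taxes).
Premise 1 is O(break_seal ⊃ pay_taxes); contrapositively O(not pay_taxes ⊃ not break_seal). Since O(not pay_taxes) holds, K gives O(not break_seal).
Premise 10 is O(lower_boom ⊃ break_seal); contrapositively O(not break_seal ⊃ not lower_boom). Since O(not break_seal) holds, K gives O(not lower_boom).
Premise 4, O(certify_backup ⊃ lower_boom), contraposes to O(not lower_boom ⊃ not certify_backup); with O(not lower_boom) we get O(not certify_backup).
So O(not certify_backup) holds, i.e. certify_backup is forbidden. None of the other listed options is forbidden under the premises.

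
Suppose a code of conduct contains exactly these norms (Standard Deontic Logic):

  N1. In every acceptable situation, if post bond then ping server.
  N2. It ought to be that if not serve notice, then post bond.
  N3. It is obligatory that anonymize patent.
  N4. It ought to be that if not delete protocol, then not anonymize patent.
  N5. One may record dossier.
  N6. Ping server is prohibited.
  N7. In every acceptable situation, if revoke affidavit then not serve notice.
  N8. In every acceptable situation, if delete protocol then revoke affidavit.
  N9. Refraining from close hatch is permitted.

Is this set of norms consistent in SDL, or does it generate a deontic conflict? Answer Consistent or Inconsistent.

Inconsistent

Premise 6, F(ping_server), is equivalent to O(¬ping_server).
The contrapositive of premise 1 (O(post_bond → ping_server)) is O(¬ping_server → ¬post_bond), and O(¬ping_server) is already established, so O(¬post_bond).
Premise 2, O(¬serve_notice → post_bond), contraposes to O(¬post_bond → serve_notice); with O(¬post_bond) we get O(serve_notice).
Premise 7 is O(revoke_affidavit → ¬serve_notice); contrapositively O(serve_notice → ¬revoke_affidavit). Since O(serve_notice) holds, K gives O(¬revoke_affidavit).
Premise 8, O(delete_protocol → revoke_affidavit), contraposes to O(¬revoke_affidavit → ¬delete_protocol); with O(¬revoke_affidavit) we get O(¬delete_protocol).
Premise 4 is O(¬delete_protocol → ¬anonymize_patent); since O(¬delete_protocol), deontic closure gives O(¬anonymize_patent).
But premise 3 directly asserts O(anonymize_patent).
We now have both O(¬anonymize_patent) and O(anonymize_patent) — anonymize_patent is simultaneously obligatory and forbidden, violating the D-axiom.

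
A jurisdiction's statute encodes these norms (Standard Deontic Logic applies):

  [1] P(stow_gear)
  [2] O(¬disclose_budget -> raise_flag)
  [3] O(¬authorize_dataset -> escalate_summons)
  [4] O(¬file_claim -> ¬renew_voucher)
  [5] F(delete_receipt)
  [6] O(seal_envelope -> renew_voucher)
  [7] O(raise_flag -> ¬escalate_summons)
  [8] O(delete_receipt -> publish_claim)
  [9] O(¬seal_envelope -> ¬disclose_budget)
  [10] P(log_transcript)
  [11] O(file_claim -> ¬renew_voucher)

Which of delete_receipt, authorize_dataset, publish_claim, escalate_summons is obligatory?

authorize_dataset

By case analysis on file_claim: premise 11 gives O(file_claim -> ¬renew_voucher) and premise 4 gives O(¬file_claim -> ¬renew_voucher), so O(¬renew_voucher) either way.
Premise 6 is O(seal_envelope -> renew_voucher); contrapositively O(¬renew_voucher -> ¬seal_envelope). Since O(¬renew_voucher) holds, K gives O(¬seal_envelope).
Premise 9 is O(¬seal_envelope -> ¬disclose_budget); since O(¬seal_envelope), deontic closure gives O(¬disclose_budget).
Applying K to premise 2 (O(¬disclose_budget -> raise_flag)) and O(¬disclose_budget) yields O(raise_flag).
Applying K to premise 7 (O(raise_flag -> ¬escalate_summons)) and O(raise_flag) yields O(¬escalate_summons).
Premise 3 is O(¬authorize_dataset -> escalate_summons); contrapositively O(¬escalate_summons -> authorize_dataset). Since O(¬escalate_summons) holds, K gives O(authorize_dataset).
So O(authorize_dataset) holds — authorize_dataset is obligatory. None of the other listed options is made obligatory by any chain of premises.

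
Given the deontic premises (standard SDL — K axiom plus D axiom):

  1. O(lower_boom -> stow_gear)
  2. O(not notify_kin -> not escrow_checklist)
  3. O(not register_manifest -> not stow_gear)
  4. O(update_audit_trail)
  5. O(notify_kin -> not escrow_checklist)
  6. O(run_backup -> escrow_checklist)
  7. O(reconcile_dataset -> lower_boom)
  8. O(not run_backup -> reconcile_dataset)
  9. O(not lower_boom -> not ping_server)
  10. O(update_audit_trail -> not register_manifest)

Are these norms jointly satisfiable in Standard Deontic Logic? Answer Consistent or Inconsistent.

Premises 2 and 5 are O(not notify_kin -> not escrow_checklist) and O(notify_kin -> not escrow_checklist); every ideal world satisfies not notify_kin or notify_kin, so in either case not escrow_checklist holds — hence O(not escrow_checklist).
Premise 6, O(run_backup -> escrow_checklist), contraposes to O(not escrow_checklist -> not run_backup); with O(not escrow_checklist) we get O(not run_backup).
With premise 8, O(not run_backup -> reconcile_dataset), the K-axiom yields O(reconcile_dataset).
Premise 7 is O(reconcile_dataset -> lower_boom); since O(reconcile_dataset), deontic closure gives O(lower_boom).
Applying K to premise 1 (O(lower_boom -> stow_gear)) and O(lower_boom) yields O(stow_gear).
Premise 3 is O(not register_manifest -> not stow_gear); contrapositively O(stow_gear -> register_manifest). Since O(stow_gear) holds, K gives O(register_manifest).
Premise 10 is O(update_audit_trail -> not register_manifest); contrapositively O(register_manifest -> not update_audit_trail). Since O(register_manifest) holds, K gives O(not update_audit_trail).
But premise 4 directly asserts O(update_audit_trail).
We now have both O(not update_audit_trail) and O(update_audit_trail) — update_audit_trail is simultaneously obligatory and forbidden, violating the D-axiom.

Inconsistent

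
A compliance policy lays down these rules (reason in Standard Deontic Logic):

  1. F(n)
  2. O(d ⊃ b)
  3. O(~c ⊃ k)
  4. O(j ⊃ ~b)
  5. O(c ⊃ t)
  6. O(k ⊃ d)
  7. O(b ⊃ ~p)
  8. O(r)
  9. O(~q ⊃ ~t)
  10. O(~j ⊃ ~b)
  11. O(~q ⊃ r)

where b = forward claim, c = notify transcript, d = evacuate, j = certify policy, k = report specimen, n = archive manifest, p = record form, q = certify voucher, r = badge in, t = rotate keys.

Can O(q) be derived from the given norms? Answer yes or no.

Premises 4 and 10 are O(j ⊃ ~b) and O(~j ⊃ ~b); every ideal world satisfies j or ~j, so in either case ~b holds — hence O(~b).
Premise 2, O(d ⊃ b), contraposes to O(~b ⊃ ~d); with O(~b) we get O(~d).
Premise 6 is O(k ⊃ d); contrapositively O(~d ⊃ ~k). Since O(~d) holds, K gives O(~k).
The contrapositive of premise 3 (O(~c ⊃ k)) is O(~k ⊃ c), and O(~k) is already established, so O(c).
From O(c) and premise 5, O(c ⊃ t), we obtain O(t).
Premise 9 is O(~q ⊃ ~t); contrapositively O(t ⊃ q). Since O(t) holds, K gives O(q).
Premises 1, 7, 8, 11 do not contribute to this derivation.
So O(q) follows.

Yes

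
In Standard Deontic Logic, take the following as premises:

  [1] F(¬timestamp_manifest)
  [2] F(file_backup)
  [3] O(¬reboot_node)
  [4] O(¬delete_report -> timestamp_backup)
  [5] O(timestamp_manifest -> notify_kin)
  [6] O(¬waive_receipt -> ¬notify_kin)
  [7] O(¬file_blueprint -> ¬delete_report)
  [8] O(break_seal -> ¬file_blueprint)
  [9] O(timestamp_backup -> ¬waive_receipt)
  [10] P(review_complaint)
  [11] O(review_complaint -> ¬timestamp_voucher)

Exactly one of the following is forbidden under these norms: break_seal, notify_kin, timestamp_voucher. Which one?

break_seal

Premise 1 is F(¬timestamp_manifest), i.e. O(timestamp_manifest).
With premise 5, O(timestamp_manifest -> notify_kin), the K-axiom yields O(notify_kin).
Premise 6, O(¬waive_receipt -> ¬notify_kin), contraposes to O(notify_kin -> waive_receipt); with O(notify_kin) we get O(waive_receipt).
Premise 9, O(timestamp_backup -> ¬waive_receipt), contraposes to O(waive_receipt -> ¬timestamp_backup); with O(waive_receipt) we get O(¬timestamp_backup).
The contrapositive of premise 4 (O(¬delete_report -> timestamp_backup)) is O(¬timestamp_backup -> delete_report), and O(¬timestamp_backup) is already established, so O(delete_report).
Premise 7, O(¬file_blueprint -> ¬delete_report), contraposes to O(delete_report -> file_blueprint); with O(delete_report) we get O(file_blueprint).
Premise 8, O(break_seal -> ¬file_blueprint), contraposes to O(file_blueprint -> ¬break_seal); with O(file_blueprint) we get O(¬break_seal).
So O(¬break_seal) holds, i.e. break_seal is forbidden. None of the other listed options is forbidden under the premises.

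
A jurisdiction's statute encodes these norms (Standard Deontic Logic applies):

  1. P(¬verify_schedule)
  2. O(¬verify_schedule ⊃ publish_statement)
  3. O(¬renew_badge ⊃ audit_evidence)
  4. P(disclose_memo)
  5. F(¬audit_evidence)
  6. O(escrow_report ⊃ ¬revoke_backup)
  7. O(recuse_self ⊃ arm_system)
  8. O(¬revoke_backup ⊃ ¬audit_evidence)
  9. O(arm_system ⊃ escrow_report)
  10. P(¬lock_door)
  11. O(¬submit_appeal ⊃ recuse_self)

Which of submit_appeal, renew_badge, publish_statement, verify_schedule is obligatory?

F(¬audit_evidence) at premise 5 means O(audit_evidence).
Premise 8 is O(¬revoke_backup ⊃ ¬audit_evidence); contrapositively O(audit_evidence ⊃ revoke_backup). Since O(audit_evidence) holds, K gives O(revoke_backup).
Premise 6 is O(escrow_report ⊃ ¬revoke_backup); contrapositively O(revoke_backup ⊃ ¬escrow_report). Since O(revoke_backup) holds, K gives O(¬escrow_report).
The contrapositive of premise 9 (O(arm_system ⊃ escrow_report)) is O(¬escrow_report ⊃ ¬arm_system), and O(¬escrow_report) is already established, so O(¬arm_system).
Premise 7, O(recuse_self ⊃ arm_system), contraposes to O(¬arm_system ⊃ ¬recuse_self); with O(¬arm_system) we get O(¬recuse_self).
The contrapositive of premise 11 (O(¬submit_appeal ⊃ recuse_self)) is O(¬recuse_self ⊃ submit_appeal), and O(¬recuse_self) is already established, so O(submit_appeal).
So O(submit_appeal) holds — submit_appeal is obligatory. None of the other listed options is made obligatory by any chain of premises.

submit_appeal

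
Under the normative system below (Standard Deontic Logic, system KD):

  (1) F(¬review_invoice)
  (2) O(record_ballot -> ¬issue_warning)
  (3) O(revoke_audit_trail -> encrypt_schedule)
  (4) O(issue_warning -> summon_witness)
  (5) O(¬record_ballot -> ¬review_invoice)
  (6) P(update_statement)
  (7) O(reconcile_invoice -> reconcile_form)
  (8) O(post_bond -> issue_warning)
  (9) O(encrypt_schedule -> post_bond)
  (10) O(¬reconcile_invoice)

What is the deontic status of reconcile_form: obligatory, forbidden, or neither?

Premise 7 is O(reconcile_invoice -> reconcile_form), but O(reconcile_invoice) is not derivable from the premises, so it does not yield O(reconcile_form).
No premise or chain of K-axiom applications forces O(reconcile_form), and none forces O(¬reconcile_form). So reconcile_form is neither obligatory nor forbidden under these norms.

Neither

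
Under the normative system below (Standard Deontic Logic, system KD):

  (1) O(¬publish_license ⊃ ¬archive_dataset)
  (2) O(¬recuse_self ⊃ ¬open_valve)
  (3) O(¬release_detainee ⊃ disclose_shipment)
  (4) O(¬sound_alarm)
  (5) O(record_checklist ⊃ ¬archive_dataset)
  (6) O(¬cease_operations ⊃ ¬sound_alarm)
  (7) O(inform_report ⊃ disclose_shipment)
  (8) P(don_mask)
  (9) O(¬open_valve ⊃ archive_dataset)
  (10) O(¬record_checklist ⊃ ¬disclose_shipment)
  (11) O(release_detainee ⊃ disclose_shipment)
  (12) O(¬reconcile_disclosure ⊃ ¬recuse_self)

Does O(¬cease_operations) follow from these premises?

No

Premise 6 is O(¬cease_operations ⊃ ¬sound_alarm); even if O(¬sound_alarm) held, inferring O(¬cease_operations) would be affirming the consequent — invalid.
No other premise forces O(¬cease_operations). An ideal world satisfying every premise can still have ¬cease_operations false, so O(¬cease_operations) is not derivable.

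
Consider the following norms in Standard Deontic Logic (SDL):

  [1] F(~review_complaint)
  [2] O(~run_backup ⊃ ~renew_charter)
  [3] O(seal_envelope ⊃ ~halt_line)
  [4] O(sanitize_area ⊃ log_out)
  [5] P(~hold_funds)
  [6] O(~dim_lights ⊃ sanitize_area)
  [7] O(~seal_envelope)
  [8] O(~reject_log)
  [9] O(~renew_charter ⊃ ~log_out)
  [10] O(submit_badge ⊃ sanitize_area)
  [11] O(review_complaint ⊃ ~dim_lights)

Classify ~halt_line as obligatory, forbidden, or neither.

Neither

Premise 3 is O(seal_envelope ⊃ ~halt_line), but O(seal_envelope) is not derivable from the premises, so it does not yield O(~halt_line).
No premise or chain of K-axiom applications forces O(~halt_line), and none forces O(halt_line). So ~halt_line is neither obligatory nor forbidden under these norms.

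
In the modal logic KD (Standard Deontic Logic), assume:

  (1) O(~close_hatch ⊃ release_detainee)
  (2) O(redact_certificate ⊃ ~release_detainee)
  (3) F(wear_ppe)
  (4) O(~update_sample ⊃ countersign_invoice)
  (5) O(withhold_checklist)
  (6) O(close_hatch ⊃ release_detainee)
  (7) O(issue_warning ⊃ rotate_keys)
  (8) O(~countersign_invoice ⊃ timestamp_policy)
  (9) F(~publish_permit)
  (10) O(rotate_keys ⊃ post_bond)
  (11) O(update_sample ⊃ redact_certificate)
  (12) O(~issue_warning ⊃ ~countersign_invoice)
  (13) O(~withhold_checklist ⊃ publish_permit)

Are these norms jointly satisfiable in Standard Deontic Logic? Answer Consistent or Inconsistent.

Consistent

Premise 13 is O(~withhold_checklist ⊃ publish_permit); even if O(publish_permit) held, inferring O(~withhold_checklist) would be affirming the consequent — invalid.
So O(~withhold_checklist) is not derivable, and the apparent clash with O(withhold_checklist) does not arise.
A world satisfying every obligation exists (e.g. close_hatch=false, countersign_invoice=true, issue_warning=true, post_bond=true, publish_permit=true, redact_certificate=false, release_detainee=true, rotate_keys=true, timestamp_policy=false, update_sample=false, wear_ppe=false, withhold_checklist=true); no atom is both obligatory and forbidden, so the set is consistent.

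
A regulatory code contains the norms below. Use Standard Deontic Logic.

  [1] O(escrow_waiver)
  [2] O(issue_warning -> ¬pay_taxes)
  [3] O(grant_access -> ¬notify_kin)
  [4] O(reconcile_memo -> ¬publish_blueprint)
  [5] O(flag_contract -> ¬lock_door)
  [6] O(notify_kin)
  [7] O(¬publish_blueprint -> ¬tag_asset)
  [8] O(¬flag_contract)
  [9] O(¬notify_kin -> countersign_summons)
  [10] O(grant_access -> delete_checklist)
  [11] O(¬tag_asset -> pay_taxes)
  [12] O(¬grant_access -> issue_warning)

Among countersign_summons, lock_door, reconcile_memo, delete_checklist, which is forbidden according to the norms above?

From premise 6 we have O(notify_kin).
Premise 3 is O(grant_access -> ¬notify_kin); contrapositively O(notify_kin -> ¬grant_access). Since O(notify_kin) holds, K gives O(¬grant_access).
Applying K to premise 12 (O(¬grant_access -> issue_warning)) and O(¬grant_access) yields O(issue_warning).
With premise 2, O(issue_warning -> ¬pay_taxes), the K-axiom yields O(¬pay_taxes).
Premise 11 is O(¬tag_asset -> pay_taxes); contrapositively O(¬pay_taxes -> tag_asset). Since O(¬pay_taxes) holds, K gives O(tag_asset).
The contrapositive of premise 7 (O(¬publish_blueprint -> ¬tag_asset)) is O(tag_asset -> publish_blueprint), and O(tag_asset) is already established, so O(publish_blueprint).
Premise 4 is O(reconcile_memo -> ¬publish_blueprint); contrapositively O(publish_blueprint -> ¬reconcile_memo). Since O(publish_blueprint) holds, K gives O(¬reconcile_memo).
So O(¬reconcile_memo) holds, i.e. reconcile_memo is forbidden. None of the other listed options is forbidden under the premises.

reconcile_memo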